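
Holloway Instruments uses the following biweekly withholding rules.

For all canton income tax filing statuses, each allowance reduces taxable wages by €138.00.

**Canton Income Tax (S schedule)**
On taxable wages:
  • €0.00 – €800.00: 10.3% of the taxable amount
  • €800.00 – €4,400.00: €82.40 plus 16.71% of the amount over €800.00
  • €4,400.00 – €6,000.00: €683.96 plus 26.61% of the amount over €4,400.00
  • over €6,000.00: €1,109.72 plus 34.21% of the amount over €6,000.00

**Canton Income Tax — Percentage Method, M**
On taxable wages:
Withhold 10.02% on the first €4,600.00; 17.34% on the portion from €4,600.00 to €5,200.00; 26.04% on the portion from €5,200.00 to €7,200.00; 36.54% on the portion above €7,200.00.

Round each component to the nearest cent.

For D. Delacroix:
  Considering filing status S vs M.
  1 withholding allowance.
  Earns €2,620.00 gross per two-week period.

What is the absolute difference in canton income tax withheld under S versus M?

€114.76

Canton Income Tax (S): taxable = €2,620.00 − 1×€138.00 = €2,482.00
  €82.40 + 16.71% × (€2,482.00 − €800.00) = €82.40 + 16.71% × €1,682.00 = €363.46
Canton Income Tax (M): taxable = €2,620.00 − 1×€138.00 = €2,482.00
  10.02% × €2,482.00 = €248.70
Difference: |€363.46 − €248.70| = €114.76 (higher under S)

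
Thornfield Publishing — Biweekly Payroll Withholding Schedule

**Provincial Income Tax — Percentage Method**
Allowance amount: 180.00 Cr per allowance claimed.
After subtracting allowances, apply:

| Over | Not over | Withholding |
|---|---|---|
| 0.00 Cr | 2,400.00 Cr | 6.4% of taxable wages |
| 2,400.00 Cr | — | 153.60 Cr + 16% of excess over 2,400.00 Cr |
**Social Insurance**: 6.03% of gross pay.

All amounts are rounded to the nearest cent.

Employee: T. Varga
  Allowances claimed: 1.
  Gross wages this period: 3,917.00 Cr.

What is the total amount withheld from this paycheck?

603.72 Cr

Provincial Income Tax: taxable = 3,917.00 Cr − 1×180.00 Cr = 3,737.00 Cr
  153.60 Cr + 16% × (3,737.00 Cr − 2,400.00 Cr) = 153.60 Cr + 16% × 1,337.00 Cr = 367.52 Cr
Social Insurance: 6.03% × 3,917.00 Cr = 236.20 Cr
Total: 367.52 Cr + 236.20 Cr = 603.72 Cr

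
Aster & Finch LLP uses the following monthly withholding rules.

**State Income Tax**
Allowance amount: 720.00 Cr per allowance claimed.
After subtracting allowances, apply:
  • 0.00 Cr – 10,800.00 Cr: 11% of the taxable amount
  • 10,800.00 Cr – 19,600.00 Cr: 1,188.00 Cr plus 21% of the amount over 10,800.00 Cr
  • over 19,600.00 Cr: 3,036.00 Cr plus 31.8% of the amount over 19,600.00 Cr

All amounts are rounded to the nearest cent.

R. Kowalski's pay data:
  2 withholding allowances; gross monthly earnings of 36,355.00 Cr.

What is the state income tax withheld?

State Income Tax: taxable = 36,355.00 Cr − 2×720.00 Cr = 34,915.00 Cr
  3,036.00 Cr + 31.8% × (34,915.00 Cr − 19,600.00 Cr) = 3,036.00 Cr + 31.8% × 15,315.00 Cr = 7,906.17 Cr

7,906.17 Cr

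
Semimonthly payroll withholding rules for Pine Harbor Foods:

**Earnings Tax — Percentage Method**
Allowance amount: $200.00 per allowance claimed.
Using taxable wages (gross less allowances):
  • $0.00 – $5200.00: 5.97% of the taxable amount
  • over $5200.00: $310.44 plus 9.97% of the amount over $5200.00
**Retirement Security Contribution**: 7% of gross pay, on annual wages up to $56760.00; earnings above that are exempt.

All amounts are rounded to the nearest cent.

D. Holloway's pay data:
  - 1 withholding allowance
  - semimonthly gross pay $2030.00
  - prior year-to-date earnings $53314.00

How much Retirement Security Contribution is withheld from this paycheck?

Retirement Security Contribution: 7% × $2030.00 = $142.10

$142.10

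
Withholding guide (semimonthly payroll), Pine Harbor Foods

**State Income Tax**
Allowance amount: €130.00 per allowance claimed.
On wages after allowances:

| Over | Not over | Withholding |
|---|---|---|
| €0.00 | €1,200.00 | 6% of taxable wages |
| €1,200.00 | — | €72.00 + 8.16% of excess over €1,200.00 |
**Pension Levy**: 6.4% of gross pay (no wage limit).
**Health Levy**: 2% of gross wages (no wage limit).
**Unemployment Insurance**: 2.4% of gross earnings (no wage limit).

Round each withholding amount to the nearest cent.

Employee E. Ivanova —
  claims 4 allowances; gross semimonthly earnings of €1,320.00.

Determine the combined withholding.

State Income Tax: taxable = €1,320.00 − 4×€130.00 = €800.00
  6% × €800.00 = €48.00
Pension Levy: 6.4% × €1,320.00 = €84.48
Health Levy: 2% × €1,320.00 = €26.40
Unemployment Insurance: 2.4% × €1,320.00 = €31.68
Total: €48.00 + €84.48 + €26.40 + €31.68 = €190.56

€190.56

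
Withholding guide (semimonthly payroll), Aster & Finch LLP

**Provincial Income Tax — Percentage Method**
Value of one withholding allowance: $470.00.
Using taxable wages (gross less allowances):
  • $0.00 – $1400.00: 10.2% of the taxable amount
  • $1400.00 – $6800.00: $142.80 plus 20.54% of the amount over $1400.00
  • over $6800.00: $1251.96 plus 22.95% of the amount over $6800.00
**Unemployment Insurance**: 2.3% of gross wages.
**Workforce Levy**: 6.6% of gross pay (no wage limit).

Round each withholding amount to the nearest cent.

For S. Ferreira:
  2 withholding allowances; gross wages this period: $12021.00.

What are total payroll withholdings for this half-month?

Provincial Income Tax: taxable = $12021.00 − 2×$470.00 = $11081.00
  $1251.96 + 22.95% × ($11081.00 − $6800.00) = $1251.96 + 22.95% × $4281.00 = $2234.45
Unemployment Insurance: 2.3% × $12021.00 = $276.48
Workforce Levy: 6.6% × $12021.00 = $793.39
Total: $2234.45 + $276.48 + $793.39 = $3304.32

$3304.32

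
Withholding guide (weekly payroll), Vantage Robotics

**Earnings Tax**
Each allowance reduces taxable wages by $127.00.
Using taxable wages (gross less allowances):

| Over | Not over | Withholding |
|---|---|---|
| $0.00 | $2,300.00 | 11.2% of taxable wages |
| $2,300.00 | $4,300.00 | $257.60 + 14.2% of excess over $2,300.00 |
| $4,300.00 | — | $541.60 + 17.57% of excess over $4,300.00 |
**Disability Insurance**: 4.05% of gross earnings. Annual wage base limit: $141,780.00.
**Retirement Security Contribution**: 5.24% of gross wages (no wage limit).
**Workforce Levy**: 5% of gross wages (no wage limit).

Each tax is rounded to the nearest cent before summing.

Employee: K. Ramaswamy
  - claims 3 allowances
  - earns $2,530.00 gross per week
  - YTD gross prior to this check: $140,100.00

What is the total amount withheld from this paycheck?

$567.80

Earnings Tax: taxable = $2,530.00 − 3×$127.00 = $2,149.00
  11.2% × $2,149.00 = $240.69
Disability Insurance: cap $141,780.00 − YTD $140,100.00 = $1,680.00 subject; 4.05% × $1,680.00 = $68.04
Retirement Security Contribution: 5.24% × $2,530.00 = $132.57
Workforce Levy: 5% × $2,530.00 = $126.50
Total: $240.69 + $68.04 + $132.57 + $126.50 = $567.80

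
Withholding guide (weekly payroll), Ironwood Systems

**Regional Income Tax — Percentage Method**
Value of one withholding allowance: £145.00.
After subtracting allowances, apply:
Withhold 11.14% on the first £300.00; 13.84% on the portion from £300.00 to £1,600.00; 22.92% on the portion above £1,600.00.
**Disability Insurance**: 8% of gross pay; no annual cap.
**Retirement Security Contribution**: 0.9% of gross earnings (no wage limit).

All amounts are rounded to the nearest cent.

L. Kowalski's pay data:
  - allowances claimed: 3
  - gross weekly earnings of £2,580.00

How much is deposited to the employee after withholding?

Regional Income Tax: taxable = £2,580.00 − 3×£145.00 = £2,145.00
  £213.34 + 22.92% × (£2,145.00 − £1,600.00) = £213.34 + 22.92% × £545.00 = £338.25
Disability Insurance: 8% × £2,580.00 = £206.40
Retirement Security Contribution: 0.9% × £2,580.00 = £23.22
Total withheld: £338.25 + £206.40 + £23.22 = £567.87
Net pay: £2,580.00 − £567.87 = £2,012.13

£2,012.13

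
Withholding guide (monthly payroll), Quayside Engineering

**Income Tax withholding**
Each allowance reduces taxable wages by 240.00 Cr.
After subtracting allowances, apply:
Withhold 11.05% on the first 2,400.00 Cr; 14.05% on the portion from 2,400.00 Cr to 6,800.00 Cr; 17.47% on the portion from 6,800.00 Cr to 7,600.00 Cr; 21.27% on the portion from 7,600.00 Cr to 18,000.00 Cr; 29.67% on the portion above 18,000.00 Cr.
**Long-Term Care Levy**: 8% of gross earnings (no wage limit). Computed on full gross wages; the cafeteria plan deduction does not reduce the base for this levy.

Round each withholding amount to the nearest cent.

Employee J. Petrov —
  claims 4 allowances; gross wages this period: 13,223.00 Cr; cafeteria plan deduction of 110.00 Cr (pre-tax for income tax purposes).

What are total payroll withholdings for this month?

3,049.42 Cr

Income Tax: taxable = 13,223.00 Cr − 110.00 Cr − 4×240.00 Cr = 12,153.00 Cr
  1,023.16 Cr + 21.27% × (12,153.00 Cr − 7,600.00 Cr) = 1,023.16 Cr + 21.27% × 4,553.00 Cr = 1,991.58 Cr
Long-Term Care Levy: 8% × 13,223.00 Cr = 1,057.84 Cr
Total: 1,991.58 Cr + 1,057.84 Cr = 3,049.42 Cr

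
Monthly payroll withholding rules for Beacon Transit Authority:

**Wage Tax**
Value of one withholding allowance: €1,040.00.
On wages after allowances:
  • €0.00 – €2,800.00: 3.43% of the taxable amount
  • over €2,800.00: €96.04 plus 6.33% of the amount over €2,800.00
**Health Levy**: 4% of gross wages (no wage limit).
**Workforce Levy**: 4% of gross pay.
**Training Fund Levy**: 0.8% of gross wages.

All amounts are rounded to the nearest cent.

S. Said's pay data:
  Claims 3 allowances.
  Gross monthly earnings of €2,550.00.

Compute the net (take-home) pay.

€2,325.60

Wage Tax: taxable = €2,550.00 − 3×€1,040.00 = €-570.00
  Taxable ≤ 0 → €0.00
Health Levy: 4% × €2,550.00 = €102.00
Workforce Levy: 4% × €2,550.00 = €102.00
Training Fund Levy: 0.8% × €2,550.00 = €20.40
Total withheld: €0.00 + €102.00 + €102.00 + €20.40 = €224.40
Net pay: €2,550.00 − €224.40 = €2,325.60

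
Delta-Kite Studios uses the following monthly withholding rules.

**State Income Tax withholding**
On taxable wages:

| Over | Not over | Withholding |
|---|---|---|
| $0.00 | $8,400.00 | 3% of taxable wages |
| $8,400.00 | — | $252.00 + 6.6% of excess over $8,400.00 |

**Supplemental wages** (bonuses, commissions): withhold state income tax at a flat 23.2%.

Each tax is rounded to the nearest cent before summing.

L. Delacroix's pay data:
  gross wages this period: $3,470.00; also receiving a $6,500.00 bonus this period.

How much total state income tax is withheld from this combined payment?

State Income Tax: taxable = $3,470.00
  3% × $3,470.00 = $104.10
Supplemental (23.2% flat on bonus): 23.2% × $6,500.00 = $1,508.00
Total state income tax: $104.10 + $1,508.00 = $1,612.10

$1,612.10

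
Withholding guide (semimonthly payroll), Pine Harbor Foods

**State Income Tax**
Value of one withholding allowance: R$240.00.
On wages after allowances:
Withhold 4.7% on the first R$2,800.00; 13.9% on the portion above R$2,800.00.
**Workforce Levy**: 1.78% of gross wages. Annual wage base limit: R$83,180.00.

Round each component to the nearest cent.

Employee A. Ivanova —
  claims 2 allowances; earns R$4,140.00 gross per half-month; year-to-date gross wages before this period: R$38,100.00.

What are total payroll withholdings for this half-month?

R$324.83

State Income Tax: taxable = R$4,140.00 − 2×R$240.00 = R$3,660.00
  R$131.60 + 13.9% × (R$3,660.00 − R$2,800.00) = R$131.60 + 13.9% × R$860.00 = R$251.14
Workforce Levy: 1.78% × R$4,140.00 = R$73.69
Total: R$251.14 + R$73.69 = R$324.83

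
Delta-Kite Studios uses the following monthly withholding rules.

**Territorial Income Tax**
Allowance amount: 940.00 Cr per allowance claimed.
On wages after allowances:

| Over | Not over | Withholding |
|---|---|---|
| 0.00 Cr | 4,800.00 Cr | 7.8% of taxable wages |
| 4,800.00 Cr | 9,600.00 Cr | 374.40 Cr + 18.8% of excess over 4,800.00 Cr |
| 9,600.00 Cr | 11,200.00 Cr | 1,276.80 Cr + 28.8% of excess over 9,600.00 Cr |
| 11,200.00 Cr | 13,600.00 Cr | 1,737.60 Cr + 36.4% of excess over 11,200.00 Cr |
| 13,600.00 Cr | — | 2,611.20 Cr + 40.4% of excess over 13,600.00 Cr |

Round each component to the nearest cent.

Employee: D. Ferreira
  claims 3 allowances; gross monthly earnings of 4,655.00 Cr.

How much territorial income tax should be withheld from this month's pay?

143.13 Cr

Territorial Income Tax: taxable = 4,655.00 Cr − 3×940.00 Cr = 1,835.00 Cr
  7.8% × 1,835.00 Cr = 143.13 Cr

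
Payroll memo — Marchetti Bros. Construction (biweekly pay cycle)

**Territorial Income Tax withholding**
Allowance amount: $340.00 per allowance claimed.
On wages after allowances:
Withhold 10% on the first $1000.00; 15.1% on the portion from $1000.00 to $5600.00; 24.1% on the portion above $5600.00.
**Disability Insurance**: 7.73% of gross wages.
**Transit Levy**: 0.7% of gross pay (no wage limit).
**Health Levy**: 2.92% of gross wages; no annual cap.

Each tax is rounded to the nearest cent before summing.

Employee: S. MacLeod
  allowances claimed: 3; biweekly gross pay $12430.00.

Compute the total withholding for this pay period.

Territorial Income Tax: taxable = $12430.00 − 3×$340.00 = $11410.00
  $794.60 + 24.1% × ($11410.00 − $5600.00) = $794.60 + 24.1% × $5810.00 = $2194.81
Disability Insurance: 7.73% × $12430.00 = $960.84
Transit Levy: 0.7% × $12430.00 = $87.01
Health Levy: 2.92% × $12430.00 = $362.96
Total: $2194.81 + $960.84 + $87.01 + $362.96 = $3605.62

$3605.62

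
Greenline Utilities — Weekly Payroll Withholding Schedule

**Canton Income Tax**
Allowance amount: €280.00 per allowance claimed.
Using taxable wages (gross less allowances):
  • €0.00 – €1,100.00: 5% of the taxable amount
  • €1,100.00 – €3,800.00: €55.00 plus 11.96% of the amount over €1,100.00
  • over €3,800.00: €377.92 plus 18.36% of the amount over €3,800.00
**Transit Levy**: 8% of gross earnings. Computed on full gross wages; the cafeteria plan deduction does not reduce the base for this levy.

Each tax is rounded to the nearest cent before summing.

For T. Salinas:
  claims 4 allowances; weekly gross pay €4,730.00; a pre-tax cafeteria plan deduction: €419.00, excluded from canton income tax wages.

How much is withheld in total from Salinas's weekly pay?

Canton Income Tax: taxable = €4,730.00 − €419.00 − 4×€280.00 = €3,191.00
  €55.00 + 11.96% × (€3,191.00 − €1,100.00) = €55.00 + 11.96% × €2,091.00 = €305.08
Transit Levy: 8% × €4,730.00 = €378.40
Total: €305.08 + €378.40 = €683.48

€683.48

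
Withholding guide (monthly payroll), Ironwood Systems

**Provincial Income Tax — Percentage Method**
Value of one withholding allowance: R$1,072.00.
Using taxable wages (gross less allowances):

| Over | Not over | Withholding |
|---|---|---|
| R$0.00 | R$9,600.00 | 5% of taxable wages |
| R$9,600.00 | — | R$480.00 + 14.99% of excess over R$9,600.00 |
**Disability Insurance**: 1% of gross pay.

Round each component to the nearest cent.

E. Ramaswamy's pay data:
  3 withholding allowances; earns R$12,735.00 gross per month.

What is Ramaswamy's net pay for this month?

Provincial Income Tax: taxable = R$12,735.00 − 3×R$1,072.00 = R$9,519.00
  5% × R$9,519.00 = R$475.95
Disability Insurance: 1% × R$12,735.00 = R$127.35
Total withheld: R$475.95 + R$127.35 = R$603.30
Net pay: R$12,735.00 − R$603.30 = R$12,131.70

R$12,131.70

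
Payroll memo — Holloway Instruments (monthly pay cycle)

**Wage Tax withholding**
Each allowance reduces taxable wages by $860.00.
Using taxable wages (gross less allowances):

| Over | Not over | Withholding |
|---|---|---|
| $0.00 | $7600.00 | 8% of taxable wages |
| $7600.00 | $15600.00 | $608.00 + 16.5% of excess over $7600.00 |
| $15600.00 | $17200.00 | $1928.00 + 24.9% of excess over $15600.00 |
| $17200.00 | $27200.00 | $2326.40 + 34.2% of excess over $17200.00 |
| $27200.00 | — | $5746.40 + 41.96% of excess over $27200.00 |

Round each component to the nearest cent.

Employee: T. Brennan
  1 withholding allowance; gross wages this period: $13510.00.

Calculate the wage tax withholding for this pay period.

Wage Tax: taxable = $13510.00 − 1×$860.00 = $12650.00
  $608.00 + 16.5% × ($12650.00 − $7600.00) = $608.00 + 16.5% × $5050.00 = $1441.25

$1441.25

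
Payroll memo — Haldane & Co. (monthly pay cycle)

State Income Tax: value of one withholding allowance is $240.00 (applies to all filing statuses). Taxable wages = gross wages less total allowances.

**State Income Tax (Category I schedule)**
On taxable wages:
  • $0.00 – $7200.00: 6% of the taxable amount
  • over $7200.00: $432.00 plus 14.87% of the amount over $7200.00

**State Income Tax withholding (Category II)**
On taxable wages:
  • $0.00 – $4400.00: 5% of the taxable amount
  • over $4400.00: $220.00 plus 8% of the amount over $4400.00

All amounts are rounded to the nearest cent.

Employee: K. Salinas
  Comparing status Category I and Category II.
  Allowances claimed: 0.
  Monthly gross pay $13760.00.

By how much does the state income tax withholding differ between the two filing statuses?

State Income Tax (Category I): taxable = $13760.00
  $432.00 + 14.87% × ($13760.00 − $7200.00) = $432.00 + 14.87% × $6560.00 = $1407.47
State Income Tax (Category II): taxable = $13760.00
  $220.00 + 8% × ($13760.00 − $4400.00) = $220.00 + 8% × $9360.00 = $968.80
Difference: |$1407.47 − $968.80| = $438.67 (higher under Category I)

$438.67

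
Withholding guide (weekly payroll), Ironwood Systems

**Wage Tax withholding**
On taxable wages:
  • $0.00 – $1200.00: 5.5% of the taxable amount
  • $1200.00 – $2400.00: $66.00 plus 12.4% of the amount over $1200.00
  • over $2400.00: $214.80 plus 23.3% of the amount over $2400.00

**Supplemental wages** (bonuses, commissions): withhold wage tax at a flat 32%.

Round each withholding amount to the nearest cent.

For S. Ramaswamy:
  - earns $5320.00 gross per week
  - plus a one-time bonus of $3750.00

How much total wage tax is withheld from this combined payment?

Wage Tax: taxable = $5320.00
  $214.80 + 23.3% × ($5320.00 − $2400.00) = $214.80 + 23.3% × $2920.00 = $895.16
Supplemental (32% flat on bonus): 32% × $3750.00 = $1200.00
Total wage tax: $895.16 + $1200.00 = $2095.16

$2095.16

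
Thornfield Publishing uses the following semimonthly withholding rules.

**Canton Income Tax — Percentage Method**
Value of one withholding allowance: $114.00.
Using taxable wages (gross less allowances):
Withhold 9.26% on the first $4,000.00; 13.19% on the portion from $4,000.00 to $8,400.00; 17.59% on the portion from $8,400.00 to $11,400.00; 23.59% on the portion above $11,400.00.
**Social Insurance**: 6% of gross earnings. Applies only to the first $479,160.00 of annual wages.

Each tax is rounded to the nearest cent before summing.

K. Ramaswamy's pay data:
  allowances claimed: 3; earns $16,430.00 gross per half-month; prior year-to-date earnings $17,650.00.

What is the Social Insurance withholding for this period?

Social Insurance: 6% × $16,430.00 = $985.80

$985.80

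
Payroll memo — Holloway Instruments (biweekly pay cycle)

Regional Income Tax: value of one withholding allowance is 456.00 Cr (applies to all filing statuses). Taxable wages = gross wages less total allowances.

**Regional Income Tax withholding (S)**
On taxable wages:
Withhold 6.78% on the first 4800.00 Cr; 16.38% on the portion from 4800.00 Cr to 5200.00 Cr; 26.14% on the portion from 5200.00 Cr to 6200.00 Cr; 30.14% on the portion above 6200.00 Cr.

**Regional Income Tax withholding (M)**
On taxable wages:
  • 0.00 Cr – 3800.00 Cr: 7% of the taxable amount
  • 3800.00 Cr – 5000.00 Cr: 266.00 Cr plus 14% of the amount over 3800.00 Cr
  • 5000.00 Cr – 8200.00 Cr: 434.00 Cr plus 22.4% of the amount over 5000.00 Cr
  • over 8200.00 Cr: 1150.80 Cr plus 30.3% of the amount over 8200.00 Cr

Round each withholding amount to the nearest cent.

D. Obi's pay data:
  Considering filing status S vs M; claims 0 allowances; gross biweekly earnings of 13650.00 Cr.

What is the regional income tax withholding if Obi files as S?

Regional Income Tax (S): taxable = 13650.00 Cr
  652.36 Cr + 30.14% × (13650.00 Cr − 6200.00 Cr) = 652.36 Cr + 30.14% × 7450.00 Cr = 2897.79 Cr

2897.79 Cr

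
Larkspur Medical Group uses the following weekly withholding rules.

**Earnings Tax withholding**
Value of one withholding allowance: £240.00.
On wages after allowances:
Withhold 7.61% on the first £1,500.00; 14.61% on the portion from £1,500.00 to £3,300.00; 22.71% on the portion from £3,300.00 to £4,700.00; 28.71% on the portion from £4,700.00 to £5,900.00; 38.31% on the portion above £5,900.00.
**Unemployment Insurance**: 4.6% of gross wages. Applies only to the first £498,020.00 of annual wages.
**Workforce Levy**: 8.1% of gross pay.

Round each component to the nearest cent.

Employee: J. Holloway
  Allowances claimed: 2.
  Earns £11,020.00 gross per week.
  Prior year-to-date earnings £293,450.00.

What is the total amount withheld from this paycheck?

£4,216.71

Earnings Tax: taxable = £11,020.00 − 2×£240.00 = £10,540.00
  £1,039.59 + 38.31% × (£10,540.00 − £5,900.00) = £1,039.59 + 38.31% × £4,640.00 = £2,817.17
Unemployment Insurance: 4.6% × £11,020.00 = £506.92
Workforce Levy: 8.1% × £11,020.00 = £892.62
Total: £2,817.17 + £506.92 + £892.62 = £4,216.71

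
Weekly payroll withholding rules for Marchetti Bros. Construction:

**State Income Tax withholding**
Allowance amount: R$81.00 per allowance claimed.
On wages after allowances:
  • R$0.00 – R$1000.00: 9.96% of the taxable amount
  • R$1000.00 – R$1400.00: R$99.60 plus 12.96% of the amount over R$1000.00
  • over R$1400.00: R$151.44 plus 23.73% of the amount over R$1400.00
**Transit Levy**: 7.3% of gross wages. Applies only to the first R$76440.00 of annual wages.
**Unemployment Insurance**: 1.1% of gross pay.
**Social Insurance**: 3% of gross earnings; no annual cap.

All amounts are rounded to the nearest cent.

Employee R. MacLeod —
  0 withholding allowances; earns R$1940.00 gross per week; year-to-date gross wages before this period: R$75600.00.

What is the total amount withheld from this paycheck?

R$420.44

State Income Tax: taxable = R$1940.00
  R$151.44 + 23.73% × (R$1940.00 − R$1400.00) = R$151.44 + 23.73% × R$540.00 = R$279.58
Transit Levy: cap R$76440.00 − YTD R$75600.00 = R$840.00 subject; 7.3% × R$840.00 = R$61.32
Unemployment Insurance: 1.1% × R$1940.00 = R$21.34
Social Insurance: 3% × R$1940.00 = R$58.20
Total: R$279.58 + R$61.32 + R$21.34 + R$58.20 = R$420.44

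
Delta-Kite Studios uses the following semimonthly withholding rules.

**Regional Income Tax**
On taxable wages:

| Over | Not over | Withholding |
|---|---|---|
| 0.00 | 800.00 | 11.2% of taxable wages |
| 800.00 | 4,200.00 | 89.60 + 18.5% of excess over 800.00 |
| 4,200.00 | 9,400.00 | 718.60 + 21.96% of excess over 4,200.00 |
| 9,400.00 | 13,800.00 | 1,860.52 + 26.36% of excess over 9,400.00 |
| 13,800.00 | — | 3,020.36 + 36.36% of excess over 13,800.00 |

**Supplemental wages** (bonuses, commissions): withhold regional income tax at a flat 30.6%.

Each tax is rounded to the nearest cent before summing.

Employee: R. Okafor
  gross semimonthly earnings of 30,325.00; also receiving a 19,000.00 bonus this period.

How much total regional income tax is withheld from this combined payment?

14,842.85

Regional Income Tax: taxable = 30,325.00
  3,020.36 + 36.36% × (30,325.00 − 13,800.00) = 3,020.36 + 36.36% × 16,525.00 = 9,028.85
Supplemental (30.6% flat on bonus): 30.6% × 19,000.00 = 5,814.00
Total regional income tax: 9,028.85 + 5,814.00 = 14,842.85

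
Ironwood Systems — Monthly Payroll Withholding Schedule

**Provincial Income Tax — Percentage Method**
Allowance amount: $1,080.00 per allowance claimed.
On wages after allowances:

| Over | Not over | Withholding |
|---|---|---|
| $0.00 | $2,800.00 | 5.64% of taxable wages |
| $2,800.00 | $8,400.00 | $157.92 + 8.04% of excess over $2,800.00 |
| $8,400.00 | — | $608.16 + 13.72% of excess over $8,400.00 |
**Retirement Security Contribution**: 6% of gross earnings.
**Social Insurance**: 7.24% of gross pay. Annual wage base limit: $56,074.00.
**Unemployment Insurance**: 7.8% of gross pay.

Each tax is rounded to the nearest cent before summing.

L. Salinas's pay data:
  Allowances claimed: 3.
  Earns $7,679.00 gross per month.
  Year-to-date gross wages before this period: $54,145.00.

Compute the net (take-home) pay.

$6,189.94

Provincial Income Tax: taxable = $7,679.00 − 3×$1,080.00 = $4,439.00
  $157.92 + 8.04% × ($4,439.00 − $2,800.00) = $157.92 + 8.04% × $1,639.00 = $289.70
Retirement Security Contribution: 6% × $7,679.00 = $460.74
Social Insurance: cap $56,074.00 − YTD $54,145.00 = $1,929.00 subject; 7.24% × $1,929.00 = $139.66
Unemployment Insurance: 7.8% × $7,679.00 = $598.96
Total withheld: $289.70 + $460.74 + $139.66 + $598.96 = $1,489.06
Net pay: $7,679.00 − $1,489.06 = $6,189.94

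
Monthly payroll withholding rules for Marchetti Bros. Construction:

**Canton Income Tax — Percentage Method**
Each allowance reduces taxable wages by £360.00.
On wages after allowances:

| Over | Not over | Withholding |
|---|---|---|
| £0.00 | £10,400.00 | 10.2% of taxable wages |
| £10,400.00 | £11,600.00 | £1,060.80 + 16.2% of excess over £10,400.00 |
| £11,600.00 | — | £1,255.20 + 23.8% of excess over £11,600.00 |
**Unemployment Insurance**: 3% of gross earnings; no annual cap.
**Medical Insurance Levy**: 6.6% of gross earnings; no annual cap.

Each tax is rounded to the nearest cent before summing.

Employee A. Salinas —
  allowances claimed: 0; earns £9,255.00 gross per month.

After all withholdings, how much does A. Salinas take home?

Canton Income Tax: taxable = £9,255.00
  10.2% × £9,255.00 = £944.01
Unemployment Insurance: 3% × £9,255.00 = £277.65
Medical Insurance Levy: 6.6% × £9,255.00 = £610.83
Total withheld: £944.01 + £277.65 + £610.83 = £1,832.49
Net pay: £9,255.00 − £1,832.49 = £7,422.51

£7,422.51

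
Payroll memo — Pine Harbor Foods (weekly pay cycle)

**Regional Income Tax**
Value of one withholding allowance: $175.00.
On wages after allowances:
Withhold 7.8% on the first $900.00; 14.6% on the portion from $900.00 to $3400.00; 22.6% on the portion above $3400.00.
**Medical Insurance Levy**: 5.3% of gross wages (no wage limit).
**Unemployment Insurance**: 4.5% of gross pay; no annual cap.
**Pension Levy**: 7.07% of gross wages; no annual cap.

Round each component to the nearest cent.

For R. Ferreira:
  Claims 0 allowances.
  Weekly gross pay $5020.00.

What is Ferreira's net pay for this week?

Regional Income Tax: taxable = $5020.00
  $435.20 + 22.6% × ($5020.00 − $3400.00) = $435.20 + 22.6% × $1620.00 = $801.32
Medical Insurance Levy: 5.3% × $5020.00 = $266.06
Unemployment Insurance: 4.5% × $5020.00 = $225.90
Pension Levy: 7.07% × $5020.00 = $354.91
Total withheld: $801.32 + $266.06 + $225.90 + $354.91 = $1648.19
Net pay: $5020.00 − $1648.19 = $3371.81

$3371.81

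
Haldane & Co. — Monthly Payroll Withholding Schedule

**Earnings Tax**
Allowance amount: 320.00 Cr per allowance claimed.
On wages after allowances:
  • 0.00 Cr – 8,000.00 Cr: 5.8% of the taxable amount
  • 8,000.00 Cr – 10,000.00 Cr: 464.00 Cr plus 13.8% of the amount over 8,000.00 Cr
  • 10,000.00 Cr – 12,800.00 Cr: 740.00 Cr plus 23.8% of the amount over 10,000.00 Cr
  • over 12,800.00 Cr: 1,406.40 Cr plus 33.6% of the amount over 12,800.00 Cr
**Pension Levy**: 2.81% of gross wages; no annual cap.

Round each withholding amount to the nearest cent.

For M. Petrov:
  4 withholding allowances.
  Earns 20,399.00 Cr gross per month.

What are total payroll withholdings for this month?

Earnings Tax: taxable = 20,399.00 Cr − 4×320.00 Cr = 19,119.00 Cr
  1,406.40 Cr + 33.6% × (19,119.00 Cr − 12,800.00 Cr) = 1,406.40 Cr + 33.6% × 6,319.00 Cr = 3,529.58 Cr
Pension Levy: 2.81% × 20,399.00 Cr = 573.21 Cr
Total: 3,529.58 Cr + 573.21 Cr = 4,102.79 Cr

4,102.79 Cr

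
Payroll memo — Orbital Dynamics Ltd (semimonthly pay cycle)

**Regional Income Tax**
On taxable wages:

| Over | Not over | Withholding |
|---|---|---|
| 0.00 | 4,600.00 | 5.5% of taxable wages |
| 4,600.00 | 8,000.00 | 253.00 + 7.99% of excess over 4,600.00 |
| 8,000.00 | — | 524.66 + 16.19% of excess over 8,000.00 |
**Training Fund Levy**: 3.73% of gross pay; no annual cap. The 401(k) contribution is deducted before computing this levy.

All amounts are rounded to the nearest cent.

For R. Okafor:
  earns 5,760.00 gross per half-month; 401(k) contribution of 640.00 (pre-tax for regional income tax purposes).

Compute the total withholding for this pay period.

Regional Income Tax: taxable = 5,760.00 − 640.00 = 5,120.00
  253.00 + 7.99% × (5,120.00 − 4,600.00) = 253.00 + 7.99% × 520.00 = 294.55
Training Fund Levy: 3.73% × 5,120.00 = 190.98
Total: 294.55 + 190.98 = 485.53

485.53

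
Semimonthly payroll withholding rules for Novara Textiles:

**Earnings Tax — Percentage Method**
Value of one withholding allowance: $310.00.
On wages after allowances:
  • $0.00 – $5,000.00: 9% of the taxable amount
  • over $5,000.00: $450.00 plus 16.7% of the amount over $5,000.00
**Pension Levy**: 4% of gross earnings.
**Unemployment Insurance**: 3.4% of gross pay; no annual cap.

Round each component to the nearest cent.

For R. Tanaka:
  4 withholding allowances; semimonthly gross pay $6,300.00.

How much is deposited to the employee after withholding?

$5,373.78

Earnings Tax: taxable = $6,300.00 − 4×$310.00 = $5,060.00
  $450.00 + 16.7% × ($5,060.00 − $5,000.00) = $450.00 + 16.7% × $60.00 = $460.02
Pension Levy: 4% × $6,300.00 = $252.00
Unemployment Insurance: 3.4% × $6,300.00 = $214.20
Total withheld: $460.02 + $252.00 + $214.20 = $926.22
Net pay: $6,300.00 − $926.22 = $5,373.78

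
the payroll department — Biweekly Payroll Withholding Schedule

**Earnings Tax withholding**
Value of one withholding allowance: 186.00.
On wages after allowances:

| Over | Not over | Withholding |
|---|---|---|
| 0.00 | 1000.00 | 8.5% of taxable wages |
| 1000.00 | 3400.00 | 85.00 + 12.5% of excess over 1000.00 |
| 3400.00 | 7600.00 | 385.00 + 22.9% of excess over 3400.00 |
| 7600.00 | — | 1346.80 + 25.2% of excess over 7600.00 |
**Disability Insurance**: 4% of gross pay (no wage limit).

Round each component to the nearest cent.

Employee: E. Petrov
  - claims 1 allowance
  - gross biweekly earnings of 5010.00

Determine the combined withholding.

911.50

Earnings Tax: taxable = 5010.00 − 1×186.00 = 4824.00
  385.00 + 22.9% × (4824.00 − 3400.00) = 385.00 + 22.9% × 1424.00 = 711.10
Disability Insurance: 4% × 5010.00 = 200.40
Total: 711.10 + 200.40 = 911.50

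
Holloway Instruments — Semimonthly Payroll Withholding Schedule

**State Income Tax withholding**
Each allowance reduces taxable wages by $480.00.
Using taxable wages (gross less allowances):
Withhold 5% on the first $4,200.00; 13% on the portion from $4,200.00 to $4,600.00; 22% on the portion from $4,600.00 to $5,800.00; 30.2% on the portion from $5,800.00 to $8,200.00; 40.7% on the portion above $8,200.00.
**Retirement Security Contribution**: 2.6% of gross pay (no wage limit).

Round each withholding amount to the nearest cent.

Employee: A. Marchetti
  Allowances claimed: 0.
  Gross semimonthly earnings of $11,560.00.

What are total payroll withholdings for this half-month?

$2,918.88

State Income Tax: taxable = $11,560.00
  $1,250.80 + 40.7% × ($11,560.00 − $8,200.00) = $1,250.80 + 40.7% × $3,360.00 = $2,618.32
Retirement Security Contribution: 2.6% × $11,560.00 = $300.56
Total: $2,618.32 + $300.56 = $2,918.88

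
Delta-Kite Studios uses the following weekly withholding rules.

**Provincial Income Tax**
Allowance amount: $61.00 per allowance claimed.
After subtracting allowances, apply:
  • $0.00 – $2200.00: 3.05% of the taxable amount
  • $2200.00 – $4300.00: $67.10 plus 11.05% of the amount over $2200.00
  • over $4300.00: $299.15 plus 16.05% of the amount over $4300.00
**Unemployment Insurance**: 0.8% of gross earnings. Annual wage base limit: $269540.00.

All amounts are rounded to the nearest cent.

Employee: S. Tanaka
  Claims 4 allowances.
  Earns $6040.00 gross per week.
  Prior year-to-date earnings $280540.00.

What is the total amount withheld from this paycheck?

Provincial Income Tax: taxable = $6040.00 − 4×$61.00 = $5796.00
  $299.15 + 16.05% × ($5796.00 − $4300.00) = $299.15 + 16.05% × $1496.00 = $539.26
Unemployment Insurance: YTD $280540.00 ≥ cap $269540.00 → $0.00
Total: $539.26 + $0.00 = $539.26

$539.26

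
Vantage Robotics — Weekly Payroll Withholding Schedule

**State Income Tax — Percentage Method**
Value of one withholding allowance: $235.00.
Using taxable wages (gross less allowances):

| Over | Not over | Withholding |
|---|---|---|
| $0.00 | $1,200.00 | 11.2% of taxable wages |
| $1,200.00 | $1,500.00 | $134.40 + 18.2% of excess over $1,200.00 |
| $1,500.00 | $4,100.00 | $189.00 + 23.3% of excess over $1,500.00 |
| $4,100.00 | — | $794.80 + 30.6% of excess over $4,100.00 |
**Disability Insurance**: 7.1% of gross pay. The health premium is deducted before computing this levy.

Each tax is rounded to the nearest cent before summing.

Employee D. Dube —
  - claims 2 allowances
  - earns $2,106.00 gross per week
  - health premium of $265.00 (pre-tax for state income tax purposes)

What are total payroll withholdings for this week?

State Income Tax: taxable = $2,106.00 − $265.00 − 2×$235.00 = $1,371.00
  $134.40 + 18.2% × ($1,371.00 − $1,200.00) = $134.40 + 18.2% × $171.00 = $165.52
Disability Insurance: 7.1% × $1,841.00 = $130.71
Total: $165.52 + $130.71 = $296.23

$296.23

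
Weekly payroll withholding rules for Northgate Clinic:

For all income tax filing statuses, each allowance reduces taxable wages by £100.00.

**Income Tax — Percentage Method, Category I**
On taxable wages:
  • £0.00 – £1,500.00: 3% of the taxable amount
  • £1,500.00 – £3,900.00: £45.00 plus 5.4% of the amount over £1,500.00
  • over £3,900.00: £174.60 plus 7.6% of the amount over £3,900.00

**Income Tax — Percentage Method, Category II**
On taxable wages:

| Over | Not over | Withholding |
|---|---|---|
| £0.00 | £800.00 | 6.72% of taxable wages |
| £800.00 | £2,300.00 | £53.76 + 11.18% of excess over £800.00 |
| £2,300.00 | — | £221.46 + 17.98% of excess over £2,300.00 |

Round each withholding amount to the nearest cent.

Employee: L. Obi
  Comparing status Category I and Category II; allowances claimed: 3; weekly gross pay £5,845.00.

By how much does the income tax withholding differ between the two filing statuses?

£505.29

Income Tax (Category I): taxable = £5,845.00 − 3×£100.00 = £5,545.00
  £174.60 + 7.6% × (£5,545.00 − £3,900.00) = £174.60 + 7.6% × £1,645.00 = £299.62
Income Tax (Category II): taxable = £5,845.00 − 3×£100.00 = £5,545.00
  £221.46 + 17.98% × (£5,545.00 − £2,300.00) = £221.46 + 17.98% × £3,245.00 = £804.91
Difference: |£299.62 − £804.91| = £505.29 (higher under Category II)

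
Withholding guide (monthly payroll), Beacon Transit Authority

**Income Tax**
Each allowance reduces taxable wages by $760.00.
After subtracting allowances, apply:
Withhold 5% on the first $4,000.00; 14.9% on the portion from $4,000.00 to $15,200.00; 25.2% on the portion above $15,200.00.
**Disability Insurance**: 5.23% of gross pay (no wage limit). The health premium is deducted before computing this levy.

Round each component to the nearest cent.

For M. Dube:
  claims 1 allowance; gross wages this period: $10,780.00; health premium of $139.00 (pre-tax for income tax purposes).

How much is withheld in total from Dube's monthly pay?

$1,632.79

Income Tax: taxable = $10,780.00 − $139.00 − 1×$760.00 = $9,881.00
  $200.00 + 14.9% × ($9,881.00 − $4,000.00) = $200.00 + 14.9% × $5,881.00 = $1,076.27
Disability Insurance: 5.23% × $10,641.00 = $556.52
Total: $1,076.27 + $556.52 = $1,632.79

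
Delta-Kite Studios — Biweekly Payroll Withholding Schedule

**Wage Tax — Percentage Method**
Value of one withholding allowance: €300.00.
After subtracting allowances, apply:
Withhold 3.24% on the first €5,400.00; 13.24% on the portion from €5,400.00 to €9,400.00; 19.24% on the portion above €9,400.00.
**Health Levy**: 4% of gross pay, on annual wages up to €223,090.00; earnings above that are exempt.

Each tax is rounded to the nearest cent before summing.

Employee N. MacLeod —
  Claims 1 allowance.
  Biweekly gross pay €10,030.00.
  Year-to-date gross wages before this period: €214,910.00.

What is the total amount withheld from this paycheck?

€1,095.25

Wage Tax: taxable = €10,030.00 − 1×€300.00 = €9,730.00
  €704.56 + 19.24% × (€9,730.00 − €9,400.00) = €704.56 + 19.24% × €330.00 = €768.05
Health Levy: cap €223,090.00 − YTD €214,910.00 = €8,180.00 subject; 4% × €8,180.00 = €327.20
Total: €768.05 + €327.20 = €1,095.25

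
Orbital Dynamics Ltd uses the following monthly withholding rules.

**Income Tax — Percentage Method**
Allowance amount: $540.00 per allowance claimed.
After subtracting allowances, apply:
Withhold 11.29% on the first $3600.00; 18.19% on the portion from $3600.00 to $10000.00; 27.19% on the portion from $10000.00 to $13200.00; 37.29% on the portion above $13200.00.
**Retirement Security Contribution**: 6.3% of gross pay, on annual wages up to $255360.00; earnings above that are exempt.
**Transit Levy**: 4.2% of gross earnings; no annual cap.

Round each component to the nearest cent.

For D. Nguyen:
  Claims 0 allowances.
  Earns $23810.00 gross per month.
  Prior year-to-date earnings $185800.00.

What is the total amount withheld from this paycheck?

$8897.20

Income Tax: taxable = $23810.00
  $2440.68 + 37.29% × ($23810.00 − $13200.00) = $2440.68 + 37.29% × $10610.00 = $6397.15
Retirement Security Contribution: 6.3% × $23810.00 = $1500.03
Transit Levy: 4.2% × $23810.00 = $1000.02
Total: $6397.15 + $1500.03 + $1000.02 = $8897.20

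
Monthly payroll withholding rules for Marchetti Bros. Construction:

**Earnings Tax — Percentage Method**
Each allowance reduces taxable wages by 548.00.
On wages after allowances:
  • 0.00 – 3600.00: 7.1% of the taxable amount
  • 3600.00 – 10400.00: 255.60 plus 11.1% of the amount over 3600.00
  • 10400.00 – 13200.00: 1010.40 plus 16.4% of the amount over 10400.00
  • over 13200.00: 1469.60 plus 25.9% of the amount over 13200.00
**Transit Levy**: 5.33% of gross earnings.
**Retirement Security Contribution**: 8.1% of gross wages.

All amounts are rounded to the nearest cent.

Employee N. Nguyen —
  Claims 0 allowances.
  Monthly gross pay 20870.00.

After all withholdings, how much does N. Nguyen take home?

14611.03

Earnings Tax: taxable = 20870.00
  1469.60 + 25.9% × (20870.00 − 13200.00) = 1469.60 + 25.9% × 7670.00 = 3456.13
Transit Levy: 5.33% × 20870.00 = 1112.37
Retirement Security Contribution: 8.1% × 20870.00 = 1690.47
Total withheld: 3456.13 + 1112.37 + 1690.47 = 6258.97
Net pay: 20870.00 − 6258.97 = 14611.03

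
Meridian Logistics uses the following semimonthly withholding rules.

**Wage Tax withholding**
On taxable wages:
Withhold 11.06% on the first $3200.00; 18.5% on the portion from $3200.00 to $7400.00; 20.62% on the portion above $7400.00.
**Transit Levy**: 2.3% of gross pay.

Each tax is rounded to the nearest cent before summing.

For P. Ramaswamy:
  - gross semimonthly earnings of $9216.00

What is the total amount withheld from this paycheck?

$1717.35

Wage Tax: taxable = $9216.00
  $1130.92 + 20.62% × ($9216.00 − $7400.00) = $1130.92 + 20.62% × $1816.00 = $1505.38
Transit Levy: 2.3% × $9216.00 = $211.97
Total: $1505.38 + $211.97 = $1717.35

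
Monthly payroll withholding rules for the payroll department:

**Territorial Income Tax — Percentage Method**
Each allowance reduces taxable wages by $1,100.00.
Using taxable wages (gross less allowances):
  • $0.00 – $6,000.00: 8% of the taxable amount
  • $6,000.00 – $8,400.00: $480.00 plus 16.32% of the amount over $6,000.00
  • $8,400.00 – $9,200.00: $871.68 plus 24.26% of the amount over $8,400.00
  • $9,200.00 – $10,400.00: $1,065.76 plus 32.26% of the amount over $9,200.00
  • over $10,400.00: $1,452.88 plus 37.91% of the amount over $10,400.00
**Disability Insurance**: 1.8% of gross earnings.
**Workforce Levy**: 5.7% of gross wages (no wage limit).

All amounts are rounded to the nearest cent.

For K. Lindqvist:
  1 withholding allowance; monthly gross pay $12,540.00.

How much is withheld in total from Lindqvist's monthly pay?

$2,787.64

Territorial Income Tax: taxable = $12,540.00 − 1×$1,100.00 = $11,440.00
  $1,452.88 + 37.91% × ($11,440.00 − $10,400.00) = $1,452.88 + 37.91% × $1,040.00 = $1,847.14
Disability Insurance: 1.8% × $12,540.00 = $225.72
Workforce Levy: 5.7% × $12,540.00 = $714.78
Total: $1,847.14 + $225.72 + $714.78 = $2,787.64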